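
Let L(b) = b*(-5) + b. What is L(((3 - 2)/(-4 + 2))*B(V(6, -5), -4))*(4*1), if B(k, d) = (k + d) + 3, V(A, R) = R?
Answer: -48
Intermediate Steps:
B(k, d) = 3 + d + k (B(k, d) = (d + k) + 3 = 3 + d + k)
L(b) = -4*b (L(b) = -5*b + b = -4*b)
L(((3 - 2)/(-4 + 2))*B(V(6, -5), -4))*(4*1) = (-4*(3 - 2)/(-4 + 2)*(3 - 4 - 5))*(4*1) = -4*1/(-2)*(-6)*4 = -4*1*(-½)*(-6)*4 = -(-2)*(-6)*4 = -4*3*4 = -12*4 = -48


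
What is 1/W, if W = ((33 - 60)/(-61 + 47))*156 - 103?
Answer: 7/1385 ≈ 0.0050542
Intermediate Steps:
W = 1385/7 (W = -27/(-14)*156 - 103 = -27*(-1/14)*156 - 103 = (27/14)*156 - 103 = 2106/7 - 103 = 1385/7 ≈ 197.86)
1/W = 1/(1385/7) = 7/1385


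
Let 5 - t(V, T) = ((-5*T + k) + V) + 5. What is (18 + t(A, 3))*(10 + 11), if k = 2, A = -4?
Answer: 735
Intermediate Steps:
t(V, T) = -2 - V + 5*T (t(V, T) = 5 - (((-5*T + 2) + V) + 5) = 5 - (((2 - 5*T) + V) + 5) = 5 - ((2 + V - 5*T) + 5) = 5 - (7 + V - 5*T) = 5 + (-7 - V + 5*T) = -2 - V + 5*T)
(18 + t(A, 3))*(10 + 11) = (18 + (-2 - 1*(-4) + 5*3))*(10 + 11) = (18 + (-2 + 4 + 15))*21 = (18 + 17)*21 = 35*21 = 735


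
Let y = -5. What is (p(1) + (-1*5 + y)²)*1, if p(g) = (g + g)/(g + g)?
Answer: 101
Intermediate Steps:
p(g) = 1 (p(g) = (2*g)/((2*g)) = (2*g)*(1/(2*g)) = 1)
(p(1) + (-1*5 + y)²)*1 = (1 + (-1*5 - 5)²)*1 = (1 + (-5 - 5)²)*1 = (1 + (-10)²)*1 = (1 + 100)*1 = 101*1 = 101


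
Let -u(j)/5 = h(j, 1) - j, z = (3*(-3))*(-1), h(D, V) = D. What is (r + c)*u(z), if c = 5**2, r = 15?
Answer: 0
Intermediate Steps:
z = 9 (z = -9*(-1) = 9)
u(j) = 0 (u(j) = -5*(j - j) = -5*0 = 0)
c = 25
(r + c)*u(z) = (15 + 25)*0 = 40*0 = 0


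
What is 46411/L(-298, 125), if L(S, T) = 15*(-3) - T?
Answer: -46411/170 ≈ -273.01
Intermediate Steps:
L(S, T) = -45 - T
46411/L(-298, 125) = 46411/(-45 - 1*125) = 46411/(-45 - 125) = 46411/(-170) = 46411*(-1/170) = -46411/170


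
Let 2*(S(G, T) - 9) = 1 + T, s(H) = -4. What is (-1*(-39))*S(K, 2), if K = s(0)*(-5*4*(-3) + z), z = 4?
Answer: 819/2 ≈ 409.50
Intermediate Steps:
K = -256 (K = -4*(-5*4*(-3) + 4) = -4*(-20*(-3) + 4) = -4*(60 + 4) = -4*64 = -256)
S(G, T) = 19/2 + T/2 (S(G, T) = 9 + (1 + T)/2 = 9 + (1/2 + T/2) = 19/2 + T/2)
(-1*(-39))*S(K, 2) = (-1*(-39))*(19/2 + (1/2)*2) = 39*(19/2 + 1) = 39*(21/2) = 819/2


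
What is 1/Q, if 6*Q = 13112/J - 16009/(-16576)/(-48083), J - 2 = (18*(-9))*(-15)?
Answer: 12980102016/11663546023 ≈ 1.1129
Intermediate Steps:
J = 2432 (J = 2 + (18*(-9))*(-15) = 2 - 162*(-15) = 2 + 2430 = 2432)
Q = 11663546023/12980102016 (Q = (13112/2432 - 16009/(-16576)/(-48083))/6 = (13112*(1/2432) - 16009*(-1/16576)*(-1/48083))/6 = (1639/304 + (2287/2368)*(-1/48083))/6 = (1639/304 - 2287/113860544)/6 = (⅙)*(11663546023/2163350336) = 11663546023/12980102016 ≈ 0.89857)
1/Q = 1/(11663546023/12980102016) = 12980102016/11663546023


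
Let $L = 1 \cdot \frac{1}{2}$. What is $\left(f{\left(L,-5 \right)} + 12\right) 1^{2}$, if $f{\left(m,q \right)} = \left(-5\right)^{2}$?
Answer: $37$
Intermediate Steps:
$L = \frac{1}{2}$ ($L = 1 \cdot \frac{1}{2} = \frac{1}{2} \approx 0.5$)
$f{\left(m,q \right)} = 25$
$\left(f{\left(L,-5 \right)} + 12\right) 1^{2} = \left(25 + 12\right) 1^{2} = 37 \cdot 1 = 37$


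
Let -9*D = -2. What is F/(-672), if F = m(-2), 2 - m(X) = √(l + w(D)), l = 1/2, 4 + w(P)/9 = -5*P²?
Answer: -1/336 + I*√1358/4032 ≈ -0.0029762 + 0.0091396*I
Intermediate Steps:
D = 2/9 (D = -⅑*(-2) = 2/9 ≈ 0.22222)
w(P) = -36 - 45*P² (w(P) = -36 + 9*(-5*P²) = -36 - 45*P²)
l = ½ ≈ 0.50000
m(X) = 2 - I*√1358/6 (m(X) = 2 - √(½ + (-36 - 45*(2/9)²)) = 2 - √(½ + (-36 - 45*4/81)) = 2 - √(½ + (-36 - 20/9)) = 2 - √(½ - 344/9) = 2 - √(-679/18) = 2 - I*√1358/6)
F = 2 - I*√1358/6 ≈ 2.0 - 6.1418*I
F/(-672) = (2 - I*√1358/6)/(-672) = (2 - I*√1358/6)*(-1/672) = -1/336 + I*√1358/4032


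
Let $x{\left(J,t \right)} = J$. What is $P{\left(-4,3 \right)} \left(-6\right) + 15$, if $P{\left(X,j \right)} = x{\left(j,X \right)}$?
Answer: $-3$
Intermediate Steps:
$P{\left(X,j \right)} = j$
$P{\left(-4,3 \right)} \left(-6\right) + 15 = 3 \left(-6\right) + 15 = -18 + 15 = -3$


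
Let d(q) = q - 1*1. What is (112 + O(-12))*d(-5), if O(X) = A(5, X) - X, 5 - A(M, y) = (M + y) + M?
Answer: -786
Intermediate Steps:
d(q) = -1 + q (d(q) = q - 1 = -1 + q)
A(M, y) = 5 - y - 2*M (A(M, y) = 5 - ((M + y) + M) = 5 - (y + 2*M) = 5 + (-y - 2*M) = 5 - y - 2*M)
O(X) = -5 - 2*X (O(X) = (5 - X - 2*5) - X = (5 - X - 10) - X = (-5 - X) - X = -5 - 2*X)
(112 + O(-12))*d(-5) = (112 + (-5 - 2*(-12)))*(-1 - 5) = (112 + (-5 + 24))*(-6) = (112 + 19)*(-6) = 131*(-6) = -786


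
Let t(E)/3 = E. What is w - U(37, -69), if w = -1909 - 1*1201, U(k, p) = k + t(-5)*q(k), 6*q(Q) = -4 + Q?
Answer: -6129/2 ≈ -3064.5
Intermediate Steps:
t(E) = 3*E
q(Q) = -2/3 + Q/6 (q(Q) = (-4 + Q)/6 = -2/3 + Q/6)
U(k, p) = 10 - 3*k/2 (U(k, p) = k + (3*(-5))*(-2/3 + k/6) = k - 15*(-2/3 + k/6) = k + (10 - 5*k/2) = 10 - 3*k/2)
w = -3110 (w = -1909 - 1201 = -3110)
w - U(37, -69) = -3110 - (10 - 3/2*37) = -3110 - (10 - 111/2) = -3110 - 1*(-91/2) = -3110 + 91/2 = -6129/2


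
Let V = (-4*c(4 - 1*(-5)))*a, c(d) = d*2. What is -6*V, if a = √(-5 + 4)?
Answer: 432*I ≈ 432.0*I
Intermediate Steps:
c(d) = 2*d
a = I (a = √(-1) = I ≈ 1.0*I)
V = -72*I (V = (-8*(4 - 1*(-5)))*I = (-8*(4 + 5))*I = (-8*9)*I = (-4*18)*I = -72*I ≈ -72.0*I)
-6*V = -(-432)*I = 432*I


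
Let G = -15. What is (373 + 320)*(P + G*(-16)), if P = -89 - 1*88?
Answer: 43659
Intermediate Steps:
P = -177 (P = -89 - 88 = -177)
(373 + 320)*(P + G*(-16)) = (373 + 320)*(-177 - 15*(-16)) = 693*(-177 + 240) = 693*63 = 43659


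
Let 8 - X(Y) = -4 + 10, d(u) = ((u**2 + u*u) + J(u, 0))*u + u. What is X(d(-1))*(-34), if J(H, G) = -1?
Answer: -68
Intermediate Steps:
d(u) = u + u*(-1 + 2*u**2) (d(u) = ((u**2 + u*u) - 1)*u + u = ((u**2 + u**2) - 1)*u + u = (2*u**2 - 1)*u + u = (-1 + 2*u**2)*u + u = u*(-1 + 2*u**2) + u = u + u*(-1 + 2*u**2))
X(Y) = 2 (X(Y) = 8 - (-4 + 10) = 8 - 1*6 = 8 - 6 = 2)
X(d(-1))*(-34) = 2*(-34) = -68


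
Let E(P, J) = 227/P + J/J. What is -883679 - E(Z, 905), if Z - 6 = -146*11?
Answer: -1413887773/1600 ≈ -8.8368e+5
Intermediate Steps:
Z = -1600 (Z = 6 - 146*11 = 6 - 1606 = -1600)
E(P, J) = 1 + 227/P (E(P, J) = 227/P + 1 = 1 + 227/P)
-883679 - E(Z, 905) = -883679 - (227 - 1600)/(-1600) = -883679 - (-1)*(-1373)/1600 = -883679 - 1*1373/1600 = -883679 - 1373/1600 = -1413887773/1600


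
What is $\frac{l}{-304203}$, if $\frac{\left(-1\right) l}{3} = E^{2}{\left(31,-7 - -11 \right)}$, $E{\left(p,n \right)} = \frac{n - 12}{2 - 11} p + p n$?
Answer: $\frac{60016}{264951} \approx 0.22652$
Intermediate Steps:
$E{\left(p,n \right)} = n p + p \left(\frac{4}{3} - \frac{n}{9}\right)$ ($E{\left(p,n \right)} = \frac{-12 + n}{-9} p + n p = \left(-12 + n\right) \left(- \frac{1}{9}\right) p + n p = \left(\frac{4}{3} - \frac{n}{9}\right) p + n p = p \left(\frac{4}{3} - \frac{n}{9}\right) + n p = n p + p \left(\frac{4}{3} - \frac{n}{9}\right)$)
$l = - \frac{1860496}{27}$ ($l = - 3 \left(\frac{4}{9} \cdot 31 \left(3 + 2 \left(-7 - -11\right)\right)\right)^{2} = - 3 \left(\frac{4}{9} \cdot 31 \left(3 + 2 \left(-7 + 11\right)\right)\right)^{2} = - 3 \left(\frac{4}{9} \cdot 31 \left(3 + 2 \cdot 4\right)\right)^{2} = - 3 \left(\frac{4}{9} \cdot 31 \left(3 + 8\right)\right)^{2} = - 3 \left(\frac{4}{9} \cdot 31 \cdot 11\right)^{2} = - 3 \left(\frac{1364}{9}\right)^{2} = \left(-3\right) \frac{1860496}{81} = - \frac{1860496}{27} \approx -68907.0$)
$\frac{l}{-304203} = - \frac{1860496}{27 \left(-304203\right)} = \left(- \frac{1860496}{27}\right) \left(- \frac{1}{304203}\right) = \frac{60016}{264951}$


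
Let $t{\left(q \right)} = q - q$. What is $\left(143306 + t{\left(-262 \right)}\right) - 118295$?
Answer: $25011$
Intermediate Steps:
$t{\left(q \right)} = 0$
$\left(143306 + t{\left(-262 \right)}\right) - 118295 = \left(143306 + 0\right) - 118295 = 143306 - 118295 = 25011$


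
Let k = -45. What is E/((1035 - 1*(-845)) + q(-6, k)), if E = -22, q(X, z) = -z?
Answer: -2/175 ≈ -0.011429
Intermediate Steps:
E/((1035 - 1*(-845)) + q(-6, k)) = -22/((1035 - 1*(-845)) - 1*(-45)) = -22/((1035 + 845) + 45) = -22/(1880 + 45) = -22/1925 = (1/1925)*(-22) = -2/175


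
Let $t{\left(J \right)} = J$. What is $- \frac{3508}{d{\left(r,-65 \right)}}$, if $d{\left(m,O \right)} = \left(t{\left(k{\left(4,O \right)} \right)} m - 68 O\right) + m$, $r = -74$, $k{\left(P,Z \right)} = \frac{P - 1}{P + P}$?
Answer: $- \frac{14032}{17273} \approx -0.81237$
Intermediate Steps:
$k{\left(P,Z \right)} = \frac{-1 + P}{2 P}$
$d{\left(m,O \right)} = - 68 O + \frac{11 m}{8}$ ($d{\left(m,O \right)} = \left(\frac{-1 + 4}{2 \cdot 4} m - 68 O\right) + m = \left(\frac{1}{2} \cdot \frac{1}{4} \cdot 3 m - 68 O\right) + m = \left(\frac{3 m}{8} - 68 O\right) + m = \left(- 68 O + \frac{3 m}{8}\right) + m = - 68 O + \frac{11 m}{8}$)
$- \frac{3508}{d{\left(r,-65 \right)}} = - \frac{3508}{\left(-68\right) \left(-65\right) + \frac{11}{8} \left(-74\right)} = - \frac{3508}{4420 - \frac{407}{4}} = - \frac{3508}{\frac{17273}{4}} = \left(-3508\right) \frac{4}{17273} = - \frac{14032}{17273}$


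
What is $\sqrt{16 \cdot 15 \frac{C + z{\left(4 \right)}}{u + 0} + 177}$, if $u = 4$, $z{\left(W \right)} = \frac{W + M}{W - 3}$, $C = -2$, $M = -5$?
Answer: $i \sqrt{3} \approx 1.732 i$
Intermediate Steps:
$z{\left(W \right)} = \frac{-5 + W}{-3 + W}$ ($z{\left(W \right)} = \frac{W - 5}{W - 3} = \frac{-5 + W}{-3 + W}$)
$\sqrt{16 \cdot 15 \frac{C + z{\left(4 \right)}}{u + 0} + 177} = \sqrt{16 \cdot 15 \frac{-2 + \frac{-5 + 4}{-3 + 4}}{4 + 0} + 177} = \sqrt{240 \frac{-2 + 1^{-1} \left(-1\right)}{4} + 177} = \sqrt{240 \left(-2 + 1 \left(-1\right)\right) \frac{1}{4} + 177} = \sqrt{240 \left(-2 - 1\right) \frac{1}{4} + 177} = \sqrt{240 \left(\left(-3\right) \frac{1}{4}\right) + 177} = \sqrt{240 \left(- \frac{3}{4}\right) + 177} = \sqrt{-180 + 177} = \sqrt{-3} = i \sqrt{3}$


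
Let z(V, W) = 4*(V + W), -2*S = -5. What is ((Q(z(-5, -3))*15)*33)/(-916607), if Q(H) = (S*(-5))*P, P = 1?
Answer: 12375/1833214 ≈ 0.0067504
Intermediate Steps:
S = 5/2 (S = -1/2*(-5) = 5/2 ≈ 2.5000)
z(V, W) = 4*V + 4*W
Q(H) = -25/2 (Q(H) = ((5/2)*(-5))*1 = -25/2*1 = -25/2)
((Q(z(-5, -3))*15)*33)/(-916607) = (-25/2*15*33)/(-916607) = -375/2*33*(-1/916607) = -12375/2*(-1/916607) = 12375/1833214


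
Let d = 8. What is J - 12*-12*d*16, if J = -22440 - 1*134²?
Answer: -21964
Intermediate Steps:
J = -40396 (J = -22440 - 1*17956 = -22440 - 17956 = -40396)
J - 12*-12*d*16 = -40396 - 12*-12*8*16 = -40396 - 12*(-96*16) = -40396 - 12*(-1536) = -40396 - 1*(-18432) = -40396 + 18432 = -21964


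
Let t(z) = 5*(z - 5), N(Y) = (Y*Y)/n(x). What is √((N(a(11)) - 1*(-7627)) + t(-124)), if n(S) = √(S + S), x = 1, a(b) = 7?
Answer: √(27928 + 98*√2)/2 ≈ 83.765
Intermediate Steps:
n(S) = √2*√S (n(S) = √(2*S) = √2*√S)
N(Y) = √2*Y²/2 (N(Y) = (Y*Y)/((√2*√1)) = Y²/((√2*1)) = Y²/(√2) = Y²*(√2/2) = √2*Y²/2)
t(z) = -25 + 5*z (t(z) = 5*(-5 + z) = -25 + 5*z)
√((N(a(11)) - 1*(-7627)) + t(-124)) = √(((½)*√2*7² - 1*(-7627)) + (-25 + 5*(-124))) = √(((½)*√2*49 + 7627) + (-25 - 620)) = √((49*√2/2 + 7627) - 645) = √((7627 + 49*√2/2) - 645) = √(6982 + 49*√2/2)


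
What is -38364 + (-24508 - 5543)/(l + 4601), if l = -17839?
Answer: -507832581/13238 ≈ -38362.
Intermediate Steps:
-38364 + (-24508 - 5543)/(l + 4601) = -38364 + (-24508 - 5543)/(-17839 + 4601) = -38364 - 30051/(-13238) = -38364 - 30051*(-1/13238) = -38364 + 30051/13238 = -507832581/13238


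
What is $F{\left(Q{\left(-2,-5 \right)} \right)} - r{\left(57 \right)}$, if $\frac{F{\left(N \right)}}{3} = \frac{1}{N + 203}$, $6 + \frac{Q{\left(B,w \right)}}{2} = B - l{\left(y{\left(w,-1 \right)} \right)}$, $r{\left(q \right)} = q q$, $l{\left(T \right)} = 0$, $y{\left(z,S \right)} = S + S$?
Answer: $- \frac{607560}{187} \approx -3249.0$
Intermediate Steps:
$y{\left(z,S \right)} = 2 S$
$r{\left(q \right)} = q^{2}$
$Q{\left(B,w \right)} = -12 + 2 B$ ($Q{\left(B,w \right)} = -12 + 2 \left(B - 0\right) = -12 + 2 \left(B + 0\right) = -12 + 2 B$)
$F{\left(N \right)} = \frac{3}{203 + N}$ ($F{\left(N \right)} = \frac{3}{N + 203} = \frac{3}{203 + N}$)
$F{\left(Q{\left(-2,-5 \right)} \right)} - r{\left(57 \right)} = \frac{3}{203 + \left(-12 + 2 \left(-2\right)\right)} - 57^{2} = \frac{3}{203 - 16} - 3249 = \frac{3}{187} - 3249 = - \frac{607560}{187}$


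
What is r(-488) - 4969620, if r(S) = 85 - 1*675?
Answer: -4970210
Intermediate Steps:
r(S) = -590 (r(S) = 85 - 675 = -590)
r(-488) - 4969620 = -590 - 4969620 = -4970210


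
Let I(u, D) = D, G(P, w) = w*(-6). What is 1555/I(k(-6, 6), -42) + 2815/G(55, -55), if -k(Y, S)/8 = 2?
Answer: -2194/77 ≈ -28.493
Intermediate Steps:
G(P, w) = -6*w
k(Y, S) = -16 (k(Y, S) = -8*2 = -16)
1555/I(k(-6, 6), -42) + 2815/G(55, -55) = 1555/(-42) + 2815/((-6*(-55))) = 1555*(-1/42) + 2815/330 = -1555/42 + 2815*(1/330) = -1555/42 + 563/66 = -2194/77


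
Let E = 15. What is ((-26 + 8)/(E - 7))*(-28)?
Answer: 63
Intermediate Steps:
((-26 + 8)/(E - 7))*(-28) = ((-26 + 8)/(15 - 7))*(-28) = -18/8*(-28) = -18*⅛*(-28) = -9/4*(-28) = 63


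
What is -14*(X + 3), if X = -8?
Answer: 70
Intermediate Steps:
-14*(X + 3) = -14*(-8 + 3) = -14*(-5) = 70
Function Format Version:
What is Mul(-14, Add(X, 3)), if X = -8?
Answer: 70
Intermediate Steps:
Mul(-14, Add(X, 3)) = Mul(-14, Add(-8, 3)) = Mul(-14, -5) = 70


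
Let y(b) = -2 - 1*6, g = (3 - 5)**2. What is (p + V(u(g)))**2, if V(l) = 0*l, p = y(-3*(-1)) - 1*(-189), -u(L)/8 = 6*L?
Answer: 32761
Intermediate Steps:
g = 4 (g = (-2)**2 = 4)
y(b) = -8 (y(b) = -2 - 6 = -8)
u(L) = -48*L
p = 181 (p = -8 - 1*(-189) = -8 + 189 = 181)
V(l) = 0
(p + V(u(g)))**2 = (181 + 0)**2 = 181**2 = 32761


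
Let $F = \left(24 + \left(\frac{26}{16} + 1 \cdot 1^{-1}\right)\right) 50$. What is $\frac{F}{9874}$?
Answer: $\frac{5325}{39496} \approx 0.13482$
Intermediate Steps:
$F = \frac{5325}{4}$ ($F = \left(24 + \left(26 \cdot \frac{1}{16} + 1 \cdot 1\right)\right) 50 = \left(24 + \left(\frac{13}{8} + 1\right)\right) 50 = \left(24 + \frac{21}{8}\right) 50 = \frac{213}{8} \cdot 50 = \frac{5325}{4} \approx 1331.3$)
$\frac{F}{9874} = \frac{5325}{4 \cdot 9874} = \frac{5325}{4} \cdot \frac{1}{9874} = \frac{5325}{39496}$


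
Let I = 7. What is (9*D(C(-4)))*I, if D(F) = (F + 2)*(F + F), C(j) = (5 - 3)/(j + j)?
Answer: -441/8 ≈ -55.125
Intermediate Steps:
C(j) = 1/j (C(j) = 2/((2*j)) = 2*(1/(2*j)) = 1/j)
D(F) = 2*F*(2 + F) (D(F) = (2 + F)*(2*F) = 2*F*(2 + F))
(9*D(C(-4)))*I = (9*(2*(2 + 1/(-4))/(-4)))*7 = (9*(2*(-1/4)*(2 - 1/4)))*7 = (9*(2*(-1/4)*(7/4)))*7 = (9*(-7/8))*7 = -63/8*7 = -441/8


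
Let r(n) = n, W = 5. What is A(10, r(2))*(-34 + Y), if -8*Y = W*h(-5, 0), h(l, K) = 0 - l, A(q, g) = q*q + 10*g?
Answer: -4455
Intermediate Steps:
A(q, g) = q**2 + 10*g
h(l, K) = -l
Y = -25/8 (Y = -5*(-1*(-5))/8 = -5*5/8 = -1/8*25 = -25/8 ≈ -3.1250)
A(10, r(2))*(-34 + Y) = (10**2 + 10*2)*(-34 - 25/8) = (100 + 20)*(-297/8) = 120*(-297/8) = -4455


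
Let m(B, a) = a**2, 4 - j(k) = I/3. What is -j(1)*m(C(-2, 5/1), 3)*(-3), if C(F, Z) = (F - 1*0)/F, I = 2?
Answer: 90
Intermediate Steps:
j(k) = 10/3 (j(k) = 4 - 2/3 = 10/3)
C(F, Z) = 1 (C(F, Z) = (F + 0)/F = F/F = 1)
-j(1)*m(C(-2, 5/1), 3)*(-3) = -(10/3)*3**2*(-3) = -(10/3)*9*(-3) = -30*(-3) = -1*(-90) = 90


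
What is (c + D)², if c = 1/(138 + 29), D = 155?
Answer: 670084996/27889 ≈ 24027.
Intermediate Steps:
c = 1/167 ≈ 0.0059880
(c + D)² = (1/167 + 155)² = (25886/167)² = 670084996/27889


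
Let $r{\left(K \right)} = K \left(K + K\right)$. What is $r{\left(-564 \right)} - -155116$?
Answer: $791308$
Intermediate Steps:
$r{\left(K \right)} = 2 K^{2}$ ($r{\left(K \right)} = K 2 K = 2 K^{2}$)
$r{\left(-564 \right)} - -155116 = 2 \left(-564\right)^{2} - -155116 = 2 \cdot 318096 + 155116 = 636192 + 155116 = 791308$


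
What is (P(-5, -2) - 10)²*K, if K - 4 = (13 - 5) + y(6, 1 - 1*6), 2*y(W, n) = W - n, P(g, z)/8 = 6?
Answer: 25270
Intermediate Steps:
P(g, z) = 48 (P(g, z) = 8*6 = 48)
y(W, n) = W/2 - n/2 (y(W, n) = (W - n)/2 = W/2 - n/2)
K = 35/2 (K = 4 + ((13 - 5) + ((½)*6 - (1 - 1*6)/2)) = 4 + (8 + (3 - (1 - 6)/2)) = 4 + (8 + (3 - ½*(-5))) = 4 + (8 + (3 + 5/2)) = 4 + (8 + 11/2) = 4 + 27/2 = 35/2 ≈ 17.500)
(P(-5, -2) - 10)²*K = (48 - 10)²*(35/2) = 38²*(35/2) = 1444*(35/2) = 25270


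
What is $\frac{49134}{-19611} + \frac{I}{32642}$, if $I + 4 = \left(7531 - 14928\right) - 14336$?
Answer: $- \frac{676705445}{213380754} \approx -3.1714$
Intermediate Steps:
$I = -21737$ ($I = -4 + \left(\left(7531 - 14928\right) - 14336\right) = -4 - 21733 = -21737$)
$\frac{49134}{-19611} + \frac{I}{32642} = \frac{49134}{-19611} - \frac{21737}{32642} = 49134 \left(- \frac{1}{19611}\right) - \frac{21737}{32642} = - \frac{16378}{6537} - \frac{21737}{32642} = - \frac{676705445}{213380754}$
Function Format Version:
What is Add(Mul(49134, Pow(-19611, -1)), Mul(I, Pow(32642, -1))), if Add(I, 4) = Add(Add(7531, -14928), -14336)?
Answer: Rational(-676705445, 213380754) ≈ -3.1714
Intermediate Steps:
I = -21737 (I = Add(-4, Add(Add(7531, -14928), -14336)) = Add(-4, Add(-7397, -14336)) = Add(-4, -21733) = -21737)
Add(Mul(49134, Pow(-19611, -1)), Mul(I, Pow(32642, -1))) = Add(Mul(49134, Pow(-19611, -1)), Mul(-21737, Pow(32642, -1))) = Add(Mul(49134, Rational(-1, 19611)), Mul(-21737, Rational(1, 32642))) = Add(Rational(-16378, 6537), Rational(-21737, 32642)) = Rational(-676705445, 213380754)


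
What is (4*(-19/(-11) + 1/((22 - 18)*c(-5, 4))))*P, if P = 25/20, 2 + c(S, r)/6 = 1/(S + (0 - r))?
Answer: 14275/1672 ≈ 8.5377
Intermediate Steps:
c(S, r) = -12 + 6/(S - r) (c(S, r) = -12 + 6/(S + (0 - r)) = -12 + 6/(S - r))
P = 5/4 (P = 25*(1/20) = 5/4 ≈ 1.2500)
(4*(-19/(-11) + 1/((22 - 18)*c(-5, 4))))*P = (4*(-19/(-11) + 1/((22 - 18)*((6*(1 - 2*(-5) + 2*4)/(-5 - 1*4))))))*(5/4) = (4*(-19*(-1/11) + 1/(4*((6*(1 + 10 + 8)/(-5 - 4))))))*(5/4) = (4*(19/11 + 1/(4*((6*19/(-9))))))*(5/4) = (4*(19/11 + 1/(4*((6*(-1/9)*19)))))*(5/4) = (4*(19/11 + 1/(4*(-38/3))))*(5/4) = (4*(19/11 + (1/4)*(-3/38)))*(5/4) = (4*(19/11 - 3/152))*(5/4) = (4*(2855/1672))*(5/4) = (2855/418)*(5/4) = 14275/1672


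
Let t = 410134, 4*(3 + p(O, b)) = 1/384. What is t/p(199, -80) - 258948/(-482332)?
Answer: -75962870712033/555525881 ≈ -1.3674e+5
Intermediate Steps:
p(O, b) = -4607/1536 (p(O, b) = -3 + (¼)/384 = -3 + (¼)*(1/384) = -3 + 1/1536 = -4607/1536)
t/p(199, -80) - 258948/(-482332) = 410134/(-4607/1536) - 258948/(-482332) = 410134*(-1536/4607) - 258948*(-1/482332) = -629965824/4607 + 64737/120583 = -75962870712033/555525881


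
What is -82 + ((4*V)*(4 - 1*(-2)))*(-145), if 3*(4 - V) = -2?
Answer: -16322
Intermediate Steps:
V = 14/3 (V = 4 - 1/3*(-2) = 4 + 2/3 = 14/3 ≈ 4.6667)
-82 + ((4*V)*(4 - 1*(-2)))*(-145) = -82 + ((4*(14/3))*(4 - 1*(-2)))*(-145) = -82 + (56*(4 + 2)/3)*(-145) = -82 + ((56/3)*6)*(-145) = -82 + 112*(-145) = -82 - 16240 = -16322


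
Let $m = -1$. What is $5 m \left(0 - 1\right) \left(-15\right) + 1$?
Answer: $-74$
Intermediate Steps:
$5 m \left(0 - 1\right) \left(-15\right) + 1 = 5 \left(-1\right) \left(0 - 1\right) \left(-15\right) + 1 = \left(-5\right) \left(-1\right) \left(-15\right) + 1 = 5 \left(-15\right) + 1 = -75 + 1 = -74$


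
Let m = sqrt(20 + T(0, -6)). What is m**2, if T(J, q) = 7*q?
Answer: -22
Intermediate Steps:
m = I*sqrt(22) (m = sqrt(20 + 7*(-6)) = sqrt(20 - 42) = sqrt(-22) = I*sqrt(22) ≈ 4.6904*I)
m**2 = (I*sqrt(22))**2 = -22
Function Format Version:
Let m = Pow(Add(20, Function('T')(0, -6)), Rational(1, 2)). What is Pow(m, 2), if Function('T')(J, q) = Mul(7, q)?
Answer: -22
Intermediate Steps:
m = Mul(I, Pow(22, Rational(1, 2))) (m = Pow(Add(20, Mul(7, -6)), Rational(1, 2)) = Pow(Add(20, -42), Rational(1, 2)) = Pow(-22, Rational(1, 2)) = Mul(I, Pow(22, Rational(1, 2))) ≈ Mul(4.6904, I))
Pow(m, 2) = Pow(Mul(I, Pow(22, Rational(1, 2))), 2) = -22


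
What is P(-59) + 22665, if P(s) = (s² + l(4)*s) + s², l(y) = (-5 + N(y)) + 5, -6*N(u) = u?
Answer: 88999/3 ≈ 29666.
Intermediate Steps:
N(u) = -u/6
l(y) = -y/6 (l(y) = (-5 - y/6) + 5 = -y/6)
P(s) = 2*s² - 2*s/3 (P(s) = (s² + (-⅙*4)*s) + s² = (s² - 2*s/3) + s² = 2*s² - 2*s/3)
P(-59) + 22665 = (⅔)*(-59)*(-1 + 3*(-59)) + 22665 = (⅔)*(-59)*(-1 - 177) + 22665 = (⅔)*(-59)*(-178) + 22665 = 21004/3 + 22665 = 88999/3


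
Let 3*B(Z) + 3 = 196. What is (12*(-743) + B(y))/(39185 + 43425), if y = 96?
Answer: -5311/49566 ≈ -0.10715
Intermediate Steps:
B(Z) = 193/3 (B(Z) = -1 + (⅓)*196 = -1 + 196/3 = 193/3)
(12*(-743) + B(y))/(39185 + 43425) = (12*(-743) + 193/3)/(39185 + 43425) = (-8916 + 193/3)/82610 = -26555/3*1/82610 = -5311/49566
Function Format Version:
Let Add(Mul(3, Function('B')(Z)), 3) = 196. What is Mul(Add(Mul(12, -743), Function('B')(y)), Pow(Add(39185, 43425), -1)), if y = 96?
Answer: Rational(-5311, 49566) ≈ -0.10715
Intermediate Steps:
Function('B')(Z) = Rational(193, 3) (Function('B')(Z) = Add(-1, Mul(Rational(1, 3), 196)) = Add(-1, Rational(196, 3)) = Rational(193, 3))
Mul(Add(Mul(12, -743), Function('B')(y)), Pow(Add(39185, 43425), -1)) = Mul(Add(Mul(12, -743), Rational(193, 3)), Pow(Add(39185, 43425), -1)) = Mul(Add(-8916, Rational(193, 3)), Pow(82610, -1)) = Mul(Rational(-26555, 3), Rational(1, 82610)) = Rational(-5311, 49566)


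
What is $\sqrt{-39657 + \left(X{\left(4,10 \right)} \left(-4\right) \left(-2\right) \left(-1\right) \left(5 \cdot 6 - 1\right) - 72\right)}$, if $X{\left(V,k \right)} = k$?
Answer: $i \sqrt{42049} \approx 205.06 i$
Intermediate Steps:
$\sqrt{-39657 + \left(X{\left(4,10 \right)} \left(-4\right) \left(-2\right) \left(-1\right) \left(5 \cdot 6 - 1\right) - 72\right)} = \sqrt{-39657 + \left(10 \left(-4\right) \left(-2\right) \left(-1\right) \left(5 \cdot 6 - 1\right) - 72\right)} = \sqrt{-39657 + \left(10 \cdot 8 \left(-1\right) \left(30 - 1\right) - 72\right)} = \sqrt{-39657 + \left(10 \left(\left(-8\right) 29\right) - 72\right)} = \sqrt{-39657 + \left(10 \left(-232\right) - 72\right)} = \sqrt{-39657 - 2392} = \sqrt{-42049} = i \sqrt{42049}$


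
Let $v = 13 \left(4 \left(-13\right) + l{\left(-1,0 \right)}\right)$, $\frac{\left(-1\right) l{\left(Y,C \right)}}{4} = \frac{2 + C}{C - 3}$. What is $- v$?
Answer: $\frac{1924}{3} \approx 641.33$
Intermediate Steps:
$l{\left(Y,C \right)} = - \frac{4 \left(2 + C\right)}{-3 + C}$ ($l{\left(Y,C \right)} = - 4 \frac{2 + C}{C - 3} = - 4 \frac{2 + C}{-3 + C} = - \frac{4 \left(2 + C\right)}{-3 + C}$)
$v = - \frac{1924}{3}$ ($v = 13 \left(4 \left(-13\right) + \frac{4 \left(-2 - 0\right)}{-3 + 0}\right) = 13 \left(-52 + \frac{4 \left(-2 + 0\right)}{-3}\right) = 13 \left(-52 + 4 \left(- \frac{1}{3}\right) \left(-2\right)\right) = 13 \left(-52 + \frac{8}{3}\right) = 13 \left(- \frac{148}{3}\right) = - \frac{1924}{3} \approx -641.33$)
$- v = \left(-1\right) \left(- \frac{1924}{3}\right) = \frac{1924}{3}$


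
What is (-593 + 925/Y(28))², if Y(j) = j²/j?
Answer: 245831041/784 ≈ 3.1356e+5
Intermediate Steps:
Y(j) = j
(-593 + 925/Y(28))² = (-593 + 925/28)² = (-15679/28)² = 245831041/784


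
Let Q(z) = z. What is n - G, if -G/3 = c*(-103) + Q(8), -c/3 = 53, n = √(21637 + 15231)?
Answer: 49155 + 2*√9217 ≈ 49347.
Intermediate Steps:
n = 2*√9217 (n = √36868 = 2*√9217 ≈ 192.01)
c = -159 (c = -3*53 = -159)
G = -49155 (G = -3*(-159*(-103) + 8) = -3*(16377 + 8) = -3*16385 = -49155)
n - G = 2*√9217 - 1*(-49155) = 2*√9217 + 49155 = 49155 + 2*√9217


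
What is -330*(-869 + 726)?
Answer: 47190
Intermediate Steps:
-330*(-869 + 726) = -330*(-143) = 47190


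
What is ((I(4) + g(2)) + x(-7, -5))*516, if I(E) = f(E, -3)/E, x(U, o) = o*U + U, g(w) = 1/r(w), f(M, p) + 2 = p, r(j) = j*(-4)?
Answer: 27477/2 ≈ 13739.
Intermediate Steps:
r(j) = -4*j
f(M, p) = -2 + p
g(w) = -1/(4*w) (g(w) = 1/(-4*w) = -1/(4*w))
x(U, o) = U + U*o (x(U, o) = U*o + U = U + U*o)
I(E) = -5/E (I(E) = (-2 - 3)/E = -5/E)
((I(4) + g(2)) + x(-7, -5))*516 = ((-5/4 - ¼/2) - 7*(1 - 5))*516 = ((-5*¼ - ¼*½) - 7*(-4))*516 = ((-5/4 - ⅛) + 28)*516 = (-11/8 + 28)*516 = (213/8)*516 = 27477/2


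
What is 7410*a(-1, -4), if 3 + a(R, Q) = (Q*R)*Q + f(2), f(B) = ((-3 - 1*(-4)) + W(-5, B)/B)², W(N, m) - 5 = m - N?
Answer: 222300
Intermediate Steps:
W(N, m) = 5 + m - N (W(N, m) = 5 + (m - N) = 5 + m - N)
f(B) = (1 + (10 + B)/B)² (f(B) = ((-3 - 1*(-4)) + (5 + B - 1*(-5))/B)² = ((-3 + 4) + (5 + B + 5)/B)² = (1 + (10 + B)/B)²)
a(R, Q) = 46 + R*Q² (a(R, Q) = -3 + ((Q*R)*Q + 4*(5 + 2)²/2²) = -3 + (R*Q² + 4*(¼)*7²) = -3 + (R*Q² + 4*(¼)*49) = -3 + (R*Q² + 49) = -3 + (49 + R*Q²) = 46 + R*Q²)
7410*a(-1, -4) = 7410*(46 - 1*(-4)²) = 7410*(46 - 1*16) = 7410*(46 - 16) = 7410*30 = 222300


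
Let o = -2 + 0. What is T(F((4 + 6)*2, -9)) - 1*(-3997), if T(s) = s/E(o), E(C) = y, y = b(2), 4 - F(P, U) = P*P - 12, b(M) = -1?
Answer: 4381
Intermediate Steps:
F(P, U) = 16 - P² (F(P, U) = 4 - (P*P - 12) = 4 - (P² - 12) = 4 - (-12 + P²) = 4 + (12 - P²) = 16 - P²)
o = -2
y = -1
E(C) = -1
T(s) = -s (T(s) = s/(-1) = s*(-1) = -s)
T(F((4 + 6)*2, -9)) - 1*(-3997) = -(16 - ((4 + 6)*2)²) - 1*(-3997) = -(16 - (10*2)²) + 3997 = -(16 - 1*20²) + 3997 = -(16 - 1*400) + 3997 = -(16 - 400) + 3997 = -1*(-384) + 3997 = 384 + 3997 = 4381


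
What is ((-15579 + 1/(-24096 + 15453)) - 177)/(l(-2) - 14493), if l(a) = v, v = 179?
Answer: 136179109/123715902 ≈ 1.1007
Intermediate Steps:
l(a) = 179
((-15579 + 1/(-24096 + 15453)) - 177)/(l(-2) - 14493) = ((-15579 + 1/(-24096 + 15453)) - 177)/(179 - 14493) = ((-15579 + 1/(-8643)) - 177)/(-14314) = ((-15579 - 1/8643) - 177)*(-1/14314) = (-134649298/8643 - 177)*(-1/14314) = -136179109/8643*(-1/14314) = 136179109/123715902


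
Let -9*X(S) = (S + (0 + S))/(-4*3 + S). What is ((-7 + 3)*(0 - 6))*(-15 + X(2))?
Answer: -5384/15 ≈ -358.93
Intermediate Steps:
X(S) = -2*S/(9*(-12 + S)) (X(S) = -(S + (0 + S))/(9*(-4*3 + S)) = -(S + S)/(9*(-12 + S)) = -2*S/(9*(-12 + S)))
((-7 + 3)*(0 - 6))*(-15 + X(2)) = ((-7 + 3)*(0 - 6))*(-15 - 2*2/(-108 + 9*2)) = (-4*(-6))*(-15 - 2*2/(-108 + 18)) = 24*(-15 - 2*2/(-90)) = 24*(-15 - 2*2*(-1/90)) = 24*(-15 + 2/45) = 24*(-673/45) = -5384/15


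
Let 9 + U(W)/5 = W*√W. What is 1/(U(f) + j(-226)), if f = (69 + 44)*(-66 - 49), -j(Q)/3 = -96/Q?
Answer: -590877/700528400856814316 + 829665775*I*√12995/700528400856814316 ≈ -8.4347e-13 + 1.3501e-7*I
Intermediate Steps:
j(Q) = 288/Q (j(Q) = -(-288)/Q = 288/Q)
f = -12995 (f = 113*(-115) = -12995)
U(W) = -45 + 5*W^(3/2) (U(W) = -45 + 5*(W*√W) = -45 + 5*W^(3/2))
1/(U(f) + j(-226)) = 1/((-45 + 5*(-12995)^(3/2)) + 288/(-226)) = 1/((-45 + 5*(-12995*I*√12995)) + 288*(-1/226)) = 1/((-45 - 64975*I*√12995) - 144/113) = 1/(-5229/113 - 64975*I*√12995)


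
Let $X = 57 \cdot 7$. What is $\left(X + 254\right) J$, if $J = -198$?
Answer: $-129294$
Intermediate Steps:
$X = 399$
$\left(X + 254\right) J = \left(399 + 254\right) \left(-198\right) = 653 \left(-198\right) = -129294$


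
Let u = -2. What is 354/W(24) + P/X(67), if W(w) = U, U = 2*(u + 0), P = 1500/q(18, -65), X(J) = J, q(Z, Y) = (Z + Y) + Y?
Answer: -166401/1876 ≈ -88.700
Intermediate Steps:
q(Z, Y) = Z + 2*Y (q(Z, Y) = (Y + Z) + Y = Z + 2*Y)
P = -375/28 (P = 1500/(18 + 2*(-65)) = 1500/(18 - 130) = 1500/(-112) = 1500*(-1/112) = -375/28 ≈ -13.393)
U = -4 (U = 2*(-2 + 0) = 2*(-2) = -4)
W(w) = -4
354/W(24) + P/X(67) = 354/(-4) - 375/28/67 = 354*(-¼) - 375/28*1/67 = -177/2 - 375/1876 = -166401/1876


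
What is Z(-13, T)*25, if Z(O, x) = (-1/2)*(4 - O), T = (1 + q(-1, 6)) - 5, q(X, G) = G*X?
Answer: -425/2 ≈ -212.50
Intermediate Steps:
T = -10 (T = (1 + 6*(-1)) - 5 = (1 - 6) - 5 = -5 - 5 = -10)
Z(O, x) = -2 + O/2 (Z(O, x) = (-1*1/2)*(4 - O) = -(4 - O)/2 = -2 + O/2)
Z(-13, T)*25 = (-2 + (1/2)*(-13))*25 = (-2 - 13/2)*25 = -17/2*25 = -425/2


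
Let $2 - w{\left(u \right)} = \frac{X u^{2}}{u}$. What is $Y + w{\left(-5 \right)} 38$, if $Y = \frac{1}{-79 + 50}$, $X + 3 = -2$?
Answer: $- \frac{25347}{29} \approx -874.03$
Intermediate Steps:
$X = -5$ ($X = -3 - 2 = -5$)
$Y = - \frac{1}{29}$ ($Y = \frac{1}{-29} = - \frac{1}{29} \approx -0.034483$)
$w{\left(u \right)} = 2 + 5 u$ ($w{\left(u \right)} = 2 - \frac{\left(-5\right) u^{2}}{u} = 2 - - 5 u = 2 + 5 u$)
$Y + w{\left(-5 \right)} 38 = - \frac{1}{29} + \left(2 + 5 \left(-5\right)\right) 38 = - \frac{1}{29} + \left(2 - 25\right) 38 = - \frac{1}{29} - 874 = - \frac{25347}{29}$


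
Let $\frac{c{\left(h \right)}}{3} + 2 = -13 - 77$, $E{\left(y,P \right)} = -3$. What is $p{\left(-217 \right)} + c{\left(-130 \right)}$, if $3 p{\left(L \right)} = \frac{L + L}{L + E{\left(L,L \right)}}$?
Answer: $- \frac{90863}{330} \approx -275.34$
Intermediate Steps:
$p{\left(L \right)} = \frac{2 L}{3 \left(-3 + L\right)}$ ($p{\left(L \right)} = \frac{\left(L + L\right) \frac{1}{L - 3}}{3} = \frac{2 L \frac{1}{-3 + L}}{3} = \frac{2 L}{3 \left(-3 + L\right)}$)
$c{\left(h \right)} = -276$ ($c{\left(h \right)} = -6 + 3 \left(-13 - 77\right) = -6 + 3 \left(-90\right) = -6 - 270 = -276$)
$p{\left(-217 \right)} + c{\left(-130 \right)} = \frac{2}{3} \left(-217\right) \frac{1}{-3 - 217} - 276 = \frac{2}{3} \left(-217\right) \frac{1}{-220} - 276 = \frac{2}{3} \left(-217\right) \left(- \frac{1}{220}\right) - 276 = \frac{217}{330} - 276 = - \frac{90863}{330}$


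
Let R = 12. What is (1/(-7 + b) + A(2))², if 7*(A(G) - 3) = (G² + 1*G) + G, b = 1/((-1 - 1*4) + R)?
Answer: 1803649/112896 ≈ 15.976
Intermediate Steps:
b = ⅐ (b = 1/((-1 - 1*4) + 12) = 1/((-1 - 4) + 12) = 1/(-5 + 12) = 1/7 = ⅐ ≈ 0.14286)
A(G) = 3 + G²/7 + 2*G/7 (A(G) = 3 + ((G² + 1*G) + G)/7 = 3 + ((G² + G) + G)/7 = 3 + ((G + G²) + G)/7 = 3 + (G² + 2*G)/7 = 3 + (G²/7 + 2*G/7) = 3 + G²/7 + 2*G/7)
(1/(-7 + b) + A(2))² = (1/(-7 + ⅐) + (3 + (⅐)*2² + (2/7)*2))² = (1/(-48/7) + (3 + (⅐)*4 + 4/7))² = (-7/48 + (3 + 4/7 + 4/7))² = (-7/48 + 29/7)² = (1343/336)² = 1803649/112896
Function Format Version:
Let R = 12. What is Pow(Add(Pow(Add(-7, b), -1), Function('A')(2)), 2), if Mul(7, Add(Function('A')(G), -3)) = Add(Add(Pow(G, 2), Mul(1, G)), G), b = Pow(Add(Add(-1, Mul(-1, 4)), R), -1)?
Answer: Rational(1803649, 112896) ≈ 15.976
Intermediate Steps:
b = Rational(1, 7) (b = Pow(Add(Add(-1, Mul(-1, 4)), 12), -1) = Pow(Add(Add(-1, -4), 12), -1) = Pow(Add(-5, 12), -1) = Pow(7, -1) = Rational(1, 7) ≈ 0.14286)
Function('A')(G) = Add(3, Mul(Rational(1, 7), Pow(G, 2)), Mul(Rational(2, 7), G)) (Function('A')(G) = Add(3, Mul(Rational(1, 7), Add(Add(Pow(G, 2), Mul(1, G)), G))) = Add(3, Mul(Rational(1, 7), Add(Add(Pow(G, 2), G), G))) = Add(3, Mul(Rational(1, 7), Add(Add(G, Pow(G, 2)), G))) = Add(3, Mul(Rational(1, 7), Add(Pow(G, 2), Mul(2, G)))) = Add(3, Add(Mul(Rational(1, 7), Pow(G, 2)), Mul(Rational(2, 7), G))) = Add(3, Mul(Rational(1, 7), Pow(G, 2)), Mul(Rational(2, 7), G)))
Pow(Add(Pow(Add(-7, b), -1), Function('A')(2)), 2) = Pow(Add(Pow(Add(-7, Rational(1, 7)), -1), Add(3, Mul(Rational(1, 7), Pow(2, 2)), Mul(Rational(2, 7), 2))), 2) = Pow(Add(Pow(Rational(-48, 7), -1), Add(3, Mul(Rational(1, 7), 4), Rational(4, 7))), 2) = Pow(Add(Rational(-7, 48), Add(3, Rational(4, 7), Rational(4, 7))), 2) = Pow(Add(Rational(-7, 48), Rational(29, 7)), 2) = Pow(Rational(1343, 336), 2) = Rational(1803649, 112896)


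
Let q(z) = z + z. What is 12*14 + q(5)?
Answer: 178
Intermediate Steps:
q(z) = 2*z
12*14 + q(5) = 12*14 + 2*5 = 168 + 10 = 178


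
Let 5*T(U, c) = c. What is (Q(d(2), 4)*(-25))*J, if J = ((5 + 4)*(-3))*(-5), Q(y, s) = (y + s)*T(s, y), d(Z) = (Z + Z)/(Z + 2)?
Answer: -3375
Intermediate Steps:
T(U, c) = c/5
d(Z) = 2*Z/(2 + Z) (d(Z) = (2*Z)/(2 + Z) = 2*Z/(2 + Z))
Q(y, s) = y*(s + y)/5 (Q(y, s) = (y + s)*(y/5) = (s + y)*(y/5) = y*(s + y)/5)
J = 135 (J = (9*(-3))*(-5) = -27*(-5) = 135)
(Q(d(2), 4)*(-25))*J = (((2*2/(2 + 2))*(4 + 2*2/(2 + 2))/5)*(-25))*135 = (((2*2/4)*(4 + 2*2/4)/5)*(-25))*135 = (((2*2*(1/4))*(4 + 2*2*(1/4))/5)*(-25))*135 = (((1/5)*1*(4 + 1))*(-25))*135 = (((1/5)*1*5)*(-25))*135 = (1*(-25))*135 = -25*135 = -3375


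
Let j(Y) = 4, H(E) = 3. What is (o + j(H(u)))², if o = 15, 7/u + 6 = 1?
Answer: 361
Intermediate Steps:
u = -7/5 (u = 7/(-6 + 1) = 7/(-5) = 7*(-⅕) = -7/5 ≈ -1.4000)
(o + j(H(u)))² = (15 + 4)² = 19² = 361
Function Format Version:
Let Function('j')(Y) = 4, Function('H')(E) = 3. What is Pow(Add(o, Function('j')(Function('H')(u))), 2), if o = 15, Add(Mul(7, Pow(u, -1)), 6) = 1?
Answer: 361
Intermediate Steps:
u = Rational(-7, 5) (u = Mul(7, Pow(Add(-6, 1), -1)) = Mul(7, Pow(-5, -1)) = Mul(7, Rational(-1, 5)) = Rational(-7, 5) ≈ -1.4000)
Pow(Add(o, Function('j')(Function('H')(u))), 2) = Pow(Add(15, 4), 2) = Pow(19, 2) = 361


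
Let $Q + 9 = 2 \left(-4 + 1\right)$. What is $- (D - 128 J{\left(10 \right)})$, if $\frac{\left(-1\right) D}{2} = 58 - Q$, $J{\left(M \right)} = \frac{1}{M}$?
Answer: $\frac{794}{5} \approx 158.8$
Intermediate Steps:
$Q = -15$ ($Q = -9 + 2 \left(-4 + 1\right) = -9 + 2 \left(-3\right) = -9 - 6 = -15$)
$D = -146$ ($D = - 2 \left(58 - -15\right) = - 2 \left(58 + 15\right) = \left(-2\right) 73 = -146$)
$- (D - 128 J{\left(10 \right)}) = - (-146 - \frac{128}{10}) = - (-146 - \frac{64}{5}) = \left(-1\right) \left(- \frac{794}{5}\right) = \frac{794}{5}$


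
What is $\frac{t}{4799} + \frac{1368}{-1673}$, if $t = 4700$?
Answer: $\frac{1298068}{8028727} \approx 0.16168$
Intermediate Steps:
$\frac{t}{4799} + \frac{1368}{-1673} = \frac{4700}{4799} + \frac{1368}{-1673} = 4700 \cdot \frac{1}{4799} + 1368 \left(- \frac{1}{1673}\right) = \frac{4700}{4799} - \frac{1368}{1673} = \frac{1298068}{8028727}$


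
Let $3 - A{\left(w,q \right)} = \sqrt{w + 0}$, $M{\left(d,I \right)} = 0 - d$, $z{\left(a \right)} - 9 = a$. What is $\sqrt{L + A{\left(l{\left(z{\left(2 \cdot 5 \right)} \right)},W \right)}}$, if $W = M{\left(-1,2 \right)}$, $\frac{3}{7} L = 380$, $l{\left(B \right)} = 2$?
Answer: $\frac{\sqrt{8007 - 9 \sqrt{2}}}{3} \approx 29.804$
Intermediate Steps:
$z{\left(a \right)} = 9 + a$
$L = \frac{2660}{3}$ ($L = \frac{7}{3} \cdot 380 = \frac{2660}{3} \approx 886.67$)
$M{\left(d,I \right)} = - d$
$W = 1$ ($W = \left(-1\right) \left(-1\right) = 1$)
$A{\left(w,q \right)} = 3 - \sqrt{w}$ ($A{\left(w,q \right)} = 3 - \sqrt{w + 0} = 3 - \sqrt{w}$)
$\sqrt{L + A{\left(l{\left(z{\left(2 \cdot 5 \right)} \right)},W \right)}} = \sqrt{\frac{2660}{3} + \left(3 - \sqrt{2}\right)} = \sqrt{\frac{2669}{3} - \sqrt{2}}$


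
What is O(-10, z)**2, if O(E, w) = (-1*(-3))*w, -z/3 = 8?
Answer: 5184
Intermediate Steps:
z = -24 (z = -3*8 = -24)
O(E, w) = 3*w
O(-10, z)**2 = (3*(-24))**2 = (-72)**2 = 5184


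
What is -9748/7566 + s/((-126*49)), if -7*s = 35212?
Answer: -12906256/27248949 ≈ -0.47364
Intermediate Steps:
s = -35212/7 (s = -⅐*35212 = -35212/7 ≈ -5030.3)
-9748/7566 + s/((-126*49)) = -9748/7566 - 35212/(7*((-126*49))) = -9748*1/7566 - 35212/7/(-6174) = -4874/3783 - 35212/7*(-1/6174) = -4874/3783 + 17606/21609 = -12906256/27248949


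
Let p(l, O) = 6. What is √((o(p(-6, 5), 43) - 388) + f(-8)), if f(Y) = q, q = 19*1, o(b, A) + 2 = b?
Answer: I*√365 ≈ 19.105*I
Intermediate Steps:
o(b, A) = -2 + b
q = 19
f(Y) = 19
√((o(p(-6, 5), 43) - 388) + f(-8)) = √(((-2 + 6) - 388) + 19) = √((4 - 388) + 19) = √(-384 + 19) = √(-365) = I*√365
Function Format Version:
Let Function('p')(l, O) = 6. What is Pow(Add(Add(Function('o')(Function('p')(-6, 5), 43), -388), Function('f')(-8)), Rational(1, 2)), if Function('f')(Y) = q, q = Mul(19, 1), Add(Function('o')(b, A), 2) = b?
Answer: Mul(I, Pow(365, Rational(1, 2))) ≈ Mul(19.105, I)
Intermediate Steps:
Function('o')(b, A) = Add(-2, b)
q = 19
Function('f')(Y) = 19
Pow(Add(Add(Function('o')(Function('p')(-6, 5), 43), -388), Function('f')(-8)), Rational(1, 2)) = Pow(Add(Add(Add(-2, 6), -388), 19), Rational(1, 2)) = Pow(Add(Add(4, -388), 19), Rational(1, 2)) = Pow(Add(-384, 19), Rational(1, 2)) = Pow(-365, Rational(1, 2)) = Mul(I, Pow(365, Rational(1, 2)))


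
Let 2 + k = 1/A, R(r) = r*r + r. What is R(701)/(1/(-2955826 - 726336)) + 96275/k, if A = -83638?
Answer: -303105812369569598/167277 ≈ -1.8120e+12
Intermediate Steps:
R(r) = r + r² (R(r) = r² + r = r + r²)
k = -167277/83638 (k = -2 + 1/(-83638) = -2 - 1/83638 = -167277/83638 ≈ -2.0000)
R(701)/(1/(-2955826 - 726336)) + 96275/k = (701*(1 + 701))/(1/(-2955826 - 726336)) + 96275/(-167277/83638) = (701*702)/(1/(-3682162)) + 96275*(-83638/167277) = 492102/(-1/3682162) - 8052248450/167277 = 492102*(-3682162) - 8052248450/167277 = -1811999284524 - 8052248450/167277 = -303105812369569598/167277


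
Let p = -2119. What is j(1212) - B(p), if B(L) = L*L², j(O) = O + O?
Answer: 9514653583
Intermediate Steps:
j(O) = 2*O
B(L) = L³
j(1212) - B(p) = 2*1212 - 1*(-2119)³ = 2424 - 1*(-9514651159) = 2424 + 9514651159 = 9514653583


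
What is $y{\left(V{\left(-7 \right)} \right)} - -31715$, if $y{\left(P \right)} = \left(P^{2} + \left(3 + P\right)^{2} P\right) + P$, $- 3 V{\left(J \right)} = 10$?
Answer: $\frac{856505}{27} \approx 31722.0$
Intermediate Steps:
$V{\left(J \right)} = - \frac{10}{3}$ ($V{\left(J \right)} = \left(- \frac{1}{3}\right) 10 = - \frac{10}{3}$)
$y{\left(P \right)} = P + P^{2} + P \left(3 + P\right)^{2}$ ($y{\left(P \right)} = \left(P^{2} + P \left(3 + P\right)^{2}\right) + P = P + P^{2} + P \left(3 + P\right)^{2}$)
$y{\left(V{\left(-7 \right)} \right)} - -31715 = - \frac{10 \left(1 - \frac{10}{3} + \left(3 - \frac{10}{3}\right)^{2}\right)}{3} - -31715 = - \frac{10 \left(1 - \frac{10}{3} + \left(- \frac{1}{3}\right)^{2}\right)}{3} + 31715 = - \frac{10 \left(1 - \frac{10}{3} + \frac{1}{9}\right)}{3} + 31715 = \left(- \frac{10}{3}\right) \left(- \frac{20}{9}\right) + 31715 = \frac{200}{27} + 31715 = \frac{856505}{27}$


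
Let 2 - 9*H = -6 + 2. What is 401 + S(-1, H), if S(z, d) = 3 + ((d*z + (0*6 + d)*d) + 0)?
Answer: 3634/9 ≈ 403.78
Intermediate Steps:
H = ⅔ (H = 2/9 - (-6 + 2)/9 = 2/9 - ⅑*(-4) = 2/9 + 4/9 = ⅔ ≈ 0.66667)
S(z, d) = 3 + d² + d*z (S(z, d) = 3 + ((d*z + (0 + d)*d) + 0) = 3 + ((d*z + d*d) + 0) = 3 + ((d*z + d²) + 0) = 3 + ((d² + d*z) + 0) = 3 + (d² + d*z) = 3 + d² + d*z)
401 + S(-1, H) = 401 + (3 + (⅔)² + (⅔)*(-1)) = 401 + (3 + 4/9 - ⅔) = 401 + 25/9 = 3634/9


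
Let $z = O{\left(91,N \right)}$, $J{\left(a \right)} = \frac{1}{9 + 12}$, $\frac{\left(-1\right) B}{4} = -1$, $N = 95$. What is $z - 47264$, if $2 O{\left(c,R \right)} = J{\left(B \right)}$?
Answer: $- \frac{1985087}{42} \approx -47264.0$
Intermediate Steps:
$B = 4$ ($B = \left(-4\right) \left(-1\right) = 4$)
$J{\left(a \right)} = \frac{1}{21}$
$O{\left(c,R \right)} = \frac{1}{42}$ ($O{\left(c,R \right)} = \frac{1}{2} \cdot \frac{1}{21} = \frac{1}{42}$)
$z = \frac{1}{42} \approx 0.02381$
$z - 47264 = \frac{1}{42} - 47264 = - \frac{1985087}{42}$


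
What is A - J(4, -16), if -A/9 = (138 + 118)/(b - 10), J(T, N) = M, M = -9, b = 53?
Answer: -1917/43 ≈ -44.581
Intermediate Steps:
J(T, N) = -9
A = -2304/43 (A = -9*(138 + 118)/(53 - 10) = -2304/43 ≈ -53.581)
A - J(4, -16) = -2304/43 - 1*(-9) = -2304/43 + 9 = -1917/43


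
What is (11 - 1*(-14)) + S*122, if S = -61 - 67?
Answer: -15591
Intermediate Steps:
S = -128
(11 - 1*(-14)) + S*122 = (11 - 1*(-14)) - 128*122 = (11 + 14) - 15616 = 25 - 15616 = -15591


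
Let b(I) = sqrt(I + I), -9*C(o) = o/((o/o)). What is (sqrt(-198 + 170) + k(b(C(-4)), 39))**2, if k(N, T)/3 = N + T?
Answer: (117 + 2*sqrt(2) + 2*I*sqrt(7))**2 ≈ 14331.0 + 1268.1*I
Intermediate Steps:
C(o) = -o/9 (C(o) = -o/(9*(o/o)) = -o/(9*1) = -o/9)
b(I) = sqrt(2)*sqrt(I) (b(I) = sqrt(2*I) = sqrt(2)*sqrt(I))
k(N, T) = 3*N + 3*T (k(N, T) = 3*(N + T) = 3*N + 3*T)
(sqrt(-198 + 170) + k(b(C(-4)), 39))**2 = (sqrt(-198 + 170) + (3*(sqrt(2)*sqrt(-1/9*(-4))) + 3*39))**2 = (sqrt(-28) + (3*(sqrt(2)*sqrt(4/9)) + 117))**2 = (2*I*sqrt(7) + (3*(sqrt(2)*(2/3)) + 117))**2 = (2*I*sqrt(7) + (3*(2*sqrt(2)/3) + 117))**2 = (2*I*sqrt(7) + (2*sqrt(2) + 117))**2 = (2*I*sqrt(7) + (117 + 2*sqrt(2)))**2 = (117 + 2*sqrt(2) + 2*I*sqrt(7))**2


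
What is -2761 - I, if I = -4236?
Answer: 1475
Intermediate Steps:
-2761 - I = -2761 - 1*(-4236) = -2761 + 4236 = 1475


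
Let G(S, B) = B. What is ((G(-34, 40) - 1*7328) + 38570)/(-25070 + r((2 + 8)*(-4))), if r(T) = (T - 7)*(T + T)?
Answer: -15641/10655 ≈ -1.4679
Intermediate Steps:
r(T) = 2*T*(-7 + T) (r(T) = (-7 + T)*(2*T) = 2*T*(-7 + T))
((G(-34, 40) - 1*7328) + 38570)/(-25070 + r((2 + 8)*(-4))) = ((40 - 1*7328) + 38570)/(-25070 + 2*((2 + 8)*(-4))*(-7 + (2 + 8)*(-4))) = ((40 - 7328) + 38570)/(-25070 + 2*(10*(-4))*(-7 + 10*(-4))) = (-7288 + 38570)/(-25070 + 2*(-40)*(-7 - 40)) = 31282/(-25070 + 2*(-40)*(-47)) = 31282/(-25070 + 3760) = 31282/(-21310) = 31282*(-1/21310) = -15641/10655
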